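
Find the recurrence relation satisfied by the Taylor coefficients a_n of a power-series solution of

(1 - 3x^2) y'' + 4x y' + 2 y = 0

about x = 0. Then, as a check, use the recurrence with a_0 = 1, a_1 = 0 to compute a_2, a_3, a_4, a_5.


Substitute y = sum_n a_n x^n.
(1 - 3 x^2) y'' contributes (n+2)(n+1) a_{n+2} - 3 n(n-1) a_n at x^n.
4 x y'(x) contributes 4 n a_n at x^n.
2 y(x) contributes 2 a_n at x^n.
Matching x^n: (n+2)(n+1) a_{n+2} + (-3 n(n-1) + 4 n + 2) a_n = 0.
Thus a_{n+2} = (3 n(n-1) - 4 n - 2) / ((n+1)(n+2)) * a_n.

Check with a_0 = 1, a_1 = 0 (apply the recurrence for n = 0, 1, 2, 3): a_0 = 1, a_1 = 0, a_2 = -1, a_3 = 0, a_4 = 1/3, a_5 = 0.

a_(n+2) = (3 n(n-1) - 4 n - 2) / ((n+1)(n+2)) * a_n; check: a_0 = 1, a_1 = 0, a_2 = -1, a_3 = 0, a_4 = 1/3, a_5 = 0


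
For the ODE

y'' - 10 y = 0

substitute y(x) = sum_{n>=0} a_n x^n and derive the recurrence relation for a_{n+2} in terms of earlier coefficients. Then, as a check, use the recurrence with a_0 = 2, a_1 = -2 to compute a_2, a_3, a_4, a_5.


Substitute y = sum_n a_n x^n into y'' + (const) y = 0.
y''(x) = sum_{n>=0} (n+2)(n+1) a_{n+2} x^n.
The ODE becomes sum_n [(n+2)(n+1) a_{n+2} - 10 a_n] x^n = 0.
Setting each coefficient to zero gives the recurrence:
  (n+2)(n+1) a_{n+2} - 10 a_n = 0,
  a_{n+2} = 10 / ((n+1)(n+2)) a_n.

Check with a_0 = 2, a_1 = -2 (apply the recurrence for n = 0, 1, 2, 3): a_0 = 2, a_1 = -2, a_2 = 10, a_3 = -10/3, a_4 = 25/3, a_5 = -5/3.

a_{n+2} = 10/((n+1)(n+2)) * a_n; check: a_0 = 2, a_1 = -2, a_2 = 10, a_3 = -10/3, a_4 = 25/3, a_5 = -5/3


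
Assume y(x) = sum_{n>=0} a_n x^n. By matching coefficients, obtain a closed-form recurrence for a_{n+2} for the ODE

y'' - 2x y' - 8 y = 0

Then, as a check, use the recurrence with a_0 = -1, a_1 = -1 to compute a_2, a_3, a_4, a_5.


Substitute y = sum_n a_n x^n.
y''(x) has coefficient (n+2)(n+1) a_{n+2} at x^n;
-2 x y'(x) has coefficient -2 n a_n at x^n (shift);
-8 y(x) has coefficient -8 a_n at x^n.
Matching x^n: (n+2)(n+1) a_{n+2} + (-2n - 8) a_n = 0.
Thus a_{n+2} = (2n + 8) / ((n+1)(n+2)) * a_n.

Check with a_0 = -1, a_1 = -1 (apply the recurrence for n = 0, 1, 2, 3): a_0 = -1, a_1 = -1, a_2 = -4, a_3 = -5/3, a_4 = -4, a_5 = -7/6.

a_(n+2) = (2n + 8) / ((n+1)(n+2)) * a_n; check: a_0 = -1, a_1 = -1, a_2 = -4, a_3 = -5/3, a_4 = -4, a_5 = -7/6


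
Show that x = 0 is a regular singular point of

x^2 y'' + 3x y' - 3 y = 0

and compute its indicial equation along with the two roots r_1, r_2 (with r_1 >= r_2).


Divide by x^2 to reach normal form y'' + P_1(x) y' + P_2(x) y = 0 with P_1(x) = 3/x and P_2(x) = -3/x^2.
x = 0 is a singular point because the y'-coefficient 3/x has a pole at x = 0 and the y-coefficient -3/x^2 has a pole at x = 0.
It is a regular singular point because x P_1(x) = p(x) = 3 and x^2 P_2(x) = q(x) = -3 are polynomials, hence analytic at x = 0.
p(0) = 3,  q(0) = -3.
Indicial equation: r(r-1) + p(0) r + q(0) = 0, i.e. r^2 + (p(0) - 1) r + q(0) = 0, i.e. r^2 + 2 r - 3 = 0.
Discriminant: (2)^2 - 4(-3) = 16, so r = (-2 ± 4)/2.
Solving: r_1 = 1, r_2 = -3.

indicial: r^2 + 2 r - 3 = 0; roots r_1 = 1, r_2 = -3


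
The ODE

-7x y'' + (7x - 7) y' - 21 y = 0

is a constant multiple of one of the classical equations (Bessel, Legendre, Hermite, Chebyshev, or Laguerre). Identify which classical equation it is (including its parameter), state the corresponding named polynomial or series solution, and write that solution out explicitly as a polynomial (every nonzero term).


All three coefficients share the factor -7; dividing through by -7 gives  x y'' + (1 - x) y' + 3 y = 0.
This matches the Laguerre equation x y'' + (1 - x) y' + n y = 0 with n = 3; the polynomial solution is L_3(x).
With y = sum_k a_k x^k, matching x^k gives (k+1)k a_{k+1} + (k+1) a_{k+1} - k a_k + n a_k = 0, i.e. (k+1)^2 a_{k+1} = (k - n) a_k = (k - 3) a_k. The right side vanishes at k = 3, so the series terminates at degree 3.
Standard normalization L_n(0) = 1 gives a_0 = 1. Work upward with a_{k+1} = (k - 3) a_k / (k+1)^2:
  a_1 = (0 - 3)(1) / 1^2 = -3/1 = -3
  a_2 = (1 - 3)(-3) / 2^2 = 6/4 = 3/2
  a_3 = (2 - 3)(3/2) / 3^2 = (-3/2)/9 = -1/6
Hence L_3(x) = -x^3/6 + 3 x^2/2 - 3 x + 1.

L_3(x); series = -x^3/6 + 3 x^2/2 - 3 x + 1


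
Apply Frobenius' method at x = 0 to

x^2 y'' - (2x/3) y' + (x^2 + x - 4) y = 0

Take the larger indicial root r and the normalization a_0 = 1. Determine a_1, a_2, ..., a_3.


Write in Frobenius form y'' + (p(x)/x) y' + (q(x)/x^2) y = 0:
  p(x) = -2/3,  q(x) = x^2 + x - 4.
Indicial equation: r(r-1) + (-2/3) r + (-4) = 0 -> roots r_1 = 3, r_2 = -4/3.
Take r = r_1 = 3. Let y(x) = x^r sum_{n>=0} a_n x^n with a_0 = 1.
Substitute y = x^r sum a_n x^n and match x^{r+n}. The recurrence is
  D(n) a_n + 1 a_{n-1} + 1 a_{n-2} = 0,  where D(n) = (r+n)(r+n-1) + (-2/3)(r+n) + (-4).
  a_n = [-1 a_{n-1} - 1 a_{n-2}] / D(n).
Since the indicial polynomial factors as (r - r_1)(r - r_2), D(n) = (r_1 + n - r_1)(r_1 + n - r_2) = n(n + 13/3).
Evaluating step by step (a_0 = 1):
  n = 1: D(1) = 1(1 + 13/3) = 16/3; numerator = -1(1) = -1; a_1 = (-1)/(16/3) = -3/16
  n = 2: D(2) = 2(2 + 13/3) = 38/3; numerator = -1(-3/16) - 1(1) = -13/16; a_2 = (-13/16)/(38/3) = -39/608
  n = 3: D(3) = 3(3 + 13/3) = 22; numerator = -1(-39/608) - 1(-3/16) = 153/608; a_3 = (153/608)/(22) = 153/13376

r = 3; a_0 = 1; a_1 = -3/16; a_2 = -39/608; a_3 = 153/13376


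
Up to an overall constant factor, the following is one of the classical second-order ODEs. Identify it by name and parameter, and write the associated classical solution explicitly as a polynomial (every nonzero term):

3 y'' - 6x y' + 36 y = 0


All three coefficients share the factor 3; dividing through by 3 gives  y'' - 2x y' + 12 y = 0.
This matches the Hermite equation y'' - 2x y' + 2n y = 0 with 2n = 12, so n = 6; the polynomial solution is H_6(x).
With y = sum_k a_k x^k, matching x^k gives (k+2)(k+1) a_{k+2} = 2(k - n) a_k = 2(k - 6) a_k. The right side vanishes at k = 6, so the series with the parity of 6 terminates at degree 6.
Standard normalization: leading coefficient of H_n is 2^n, so a_6 = 2^6 = 64. Work downward with a_k = (k+1)(k+2) a_{k+2} / (2(k - n)):
  a_4 = (5)(6)(64) / (2(4 - 6)) = 1920/(-4) = -480
  a_2 = (3)(4)(-480) / (2(2 - 6)) = -5760/(-8) = 720
  a_0 = (1)(2)(720) / (2(0 - 6)) = 1440/(-12) = -120
Hence H_6(x) = 64 x^6 - 480 x^4 + 720 x^2 - 120.

H_6(x); series = 64 x^6 - 480 x^4 + 720 x^2 - 120


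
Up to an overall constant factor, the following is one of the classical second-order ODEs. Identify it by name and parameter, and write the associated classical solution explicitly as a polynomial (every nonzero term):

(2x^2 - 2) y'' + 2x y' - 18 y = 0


All three coefficients share the factor -2; dividing through by -2 gives  (1 - x^2) y'' - x y' + 9 y = 0.
This matches the Chebyshev equation (1 - x^2) y'' - x y' + n^2 y = 0 (note the -x y' term, not -2x y') with n^2 = 9, so n = 3; the polynomial solution is T_3(x).
With y = sum_k a_k x^k, matching x^k gives (k+2)(k+1) a_{k+2} = (k^2 - n^2) a_k = (k - 3)(k + 3) a_k. The right side vanishes at k = 3, so the series with the parity of 3 terminates at degree 3.
Standard normalization: leading coefficient of T_n is 2^(n-1), so a_3 = 2^2 = 4. Work downward with a_k = (k+1)(k+2) a_{k+2} / ((k - 3)(k + 3)):
  a_1 = (2)(3)(4) / ((1 - 3)(1 + 3)) = 24/(-8) = -3
Hence T_3(x) = 4 x^3 - 3 x.

T_3(x); series = 4 x^3 - 3 x


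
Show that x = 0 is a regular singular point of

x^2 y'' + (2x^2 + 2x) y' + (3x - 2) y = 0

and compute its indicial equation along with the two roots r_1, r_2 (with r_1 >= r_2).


Divide by x^2 to reach normal form y'' + P_1(x) y' + P_2(x) y = 0 with P_1(x) = 2 + 2/x and P_2(x) = 3/x - 2/x^2.
x = 0 is a singular point because the y'-coefficient 2 + 2/x has a pole at x = 0 and the y-coefficient 3/x - 2/x^2 has a pole at x = 0.
It is a regular singular point because x P_1(x) = p(x) = 2x + 2 and x^2 P_2(x) = q(x) = 3x - 2 are polynomials, hence analytic at x = 0.
p(0) = 2,  q(0) = -2.
Indicial equation: r(r-1) + p(0) r + q(0) = 0, i.e. r^2 + (p(0) - 1) r + q(0) = 0, i.e. r^2 + 1 r - 2 = 0.
Discriminant: (1)^2 - 4(-2) = 9, so r = (-1 ± 3)/2.
Solving: r_1 = 1, r_2 = -2.

indicial: r^2 + 1 r - 2 = 0; roots r_1 = 1, r_2 = -2


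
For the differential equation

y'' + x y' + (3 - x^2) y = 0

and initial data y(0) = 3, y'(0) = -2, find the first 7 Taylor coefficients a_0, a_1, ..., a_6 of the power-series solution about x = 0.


Ansatz: y(x) = sum_{n>=0} a_n x^n, so y'(x) = sum_{n>=1} n a_n x^(n-1) and y''(x) = sum_{n>=2} n(n-1) a_n x^(n-2).
Substitute into P(x) y'' + Q(x) y' + R(x) y = 0 with P(x) = 1, Q(x) = x, R(x) = 3 - x^2, and match powers of x.
Initial conditions: a_0 = 3, a_1 = -2.
Setting the coefficient of each power of x to zero and solving order by order (substituting the coefficients already found):
  x^0: 2 a_2 + 3 a_0 = 0  ->  2 a_2 = -3 a_0 = -9  ->  a_2 = -9/2
  x^1: 6 a_3 + 4 a_1 = 0  ->  6 a_3 = -4 a_1 = 8  ->  a_3 = 4/3
  x^2: 12 a_4 + 5 a_2 - a_0 = 0  ->  12 a_4 = -5 a_2 + a_0 = 51/2  ->  a_4 = 17/8
  x^3: 20 a_5 + 6 a_3 - a_1 = 0  ->  20 a_5 = -6 a_3 + a_1 = -10  ->  a_5 = -1/2
  x^4: 30 a_6 + 7 a_4 - a_2 = 0  ->  30 a_6 = -7 a_4 + a_2 = -155/8  ->  a_6 = -31/48
Truncated series: y(x) = 3 - 2 x - (9/2) x^2 + (4/3) x^3 + (17/8) x^4 - (1/2) x^5 - (31/48) x^6 + O(x^7).

a_0 = 3; a_1 = -2; a_2 = -9/2; a_3 = 4/3; a_4 = 17/8; a_5 = -1/2; a_6 = -31/48


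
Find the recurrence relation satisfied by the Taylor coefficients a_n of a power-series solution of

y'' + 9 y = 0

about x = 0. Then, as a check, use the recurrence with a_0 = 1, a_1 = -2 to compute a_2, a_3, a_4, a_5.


Substitute y = sum_n a_n x^n into y'' + (const) y = 0.
y''(x) = sum_{n>=0} (n+2)(n+1) a_{n+2} x^n.
The ODE becomes sum_n [(n+2)(n+1) a_{n+2} + 9 a_n] x^n = 0.
Setting each coefficient to zero gives the recurrence:
  (n+2)(n+1) a_{n+2} + 9 a_n = 0,
  a_{n+2} = -9 / ((n+1)(n+2)) a_n.

Check with a_0 = 1, a_1 = -2 (apply the recurrence for n = 0, 1, 2, 3): a_0 = 1, a_1 = -2, a_2 = -9/2, a_3 = 3, a_4 = 27/8, a_5 = -27/20.

a_{n+2} = -9/((n+1)(n+2)) * a_n; check: a_0 = 1, a_1 = -2, a_2 = -9/2, a_3 = 3, a_4 = 27/8, a_5 = -27/20


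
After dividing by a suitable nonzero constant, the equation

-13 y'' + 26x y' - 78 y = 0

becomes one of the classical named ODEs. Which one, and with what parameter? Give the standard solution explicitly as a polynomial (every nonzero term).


All three coefficients share the factor -13; dividing through by -13 gives  y'' - 2x y' + 6 y = 0.
This matches the Hermite equation y'' - 2x y' + 2n y = 0 with 2n = 6, so n = 3; the polynomial solution is H_3(x).
With y = sum_k a_k x^k, matching x^k gives (k+2)(k+1) a_{k+2} = 2(k - n) a_k = 2(k - 3) a_k. The right side vanishes at k = 3, so the series with the parity of 3 terminates at degree 3.
Standard normalization: leading coefficient of H_n is 2^n, so a_3 = 2^3 = 8. Work downward with a_k = (k+1)(k+2) a_{k+2} / (2(k - n)):
  a_1 = (2)(3)(8) / (2(1 - 3)) = 48/(-4) = -12
Hence H_3(x) = 8 x^3 - 12 x.

H_3(x); series = 8 x^3 - 12 x


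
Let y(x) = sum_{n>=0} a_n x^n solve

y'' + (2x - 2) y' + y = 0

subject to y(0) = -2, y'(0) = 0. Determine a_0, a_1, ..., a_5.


Ansatz: y(x) = sum_{n>=0} a_n x^n, so y'(x) = sum_{n>=1} n a_n x^(n-1) and y''(x) = sum_{n>=2} n(n-1) a_n x^(n-2).
Substitute into P(x) y'' + Q(x) y' + R(x) y = 0 with P(x) = 1, Q(x) = 2x - 2, R(x) = 1, and match powers of x.
Initial conditions: a_0 = -2, a_1 = 0.
Setting the coefficient of each power of x to zero and solving order by order (substituting the coefficients already found):
  x^0: 2 a_2 - 2 a_1 + a_0 = 0  ->  2 a_2 = 2 a_1 - a_0 = 2  ->  a_2 = 1
  x^1: 6 a_3 - 4 a_2 + 3 a_1 = 0  ->  6 a_3 = 4 a_2 - 3 a_1 = 4  ->  a_3 = 2/3
  x^2: 12 a_4 - 6 a_3 + 5 a_2 = 0  ->  12 a_4 = 6 a_3 - 5 a_2 = -1  ->  a_4 = -1/12
  x^3: 20 a_5 - 8 a_4 + 7 a_3 = 0  ->  20 a_5 = 8 a_4 - 7 a_3 = -16/3  ->  a_5 = -4/15
Truncated series: y(x) = -2 + x^2 + (2/3) x^3 - (1/12) x^4 - (4/15) x^5 + O(x^6).

a_0 = -2; a_1 = 0; a_2 = 1; a_3 = 2/3; a_4 = -1/12; a_5 = -4/15


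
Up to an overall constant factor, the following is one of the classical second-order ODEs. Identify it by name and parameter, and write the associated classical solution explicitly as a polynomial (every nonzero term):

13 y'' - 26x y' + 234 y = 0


All three coefficients share the factor 13; dividing through by 13 gives  y'' - 2x y' + 18 y = 0.
This matches the Hermite equation y'' - 2x y' + 2n y = 0 with 2n = 18, so n = 9; the polynomial solution is H_9(x).
With y = sum_k a_k x^k, matching x^k gives (k+2)(k+1) a_{k+2} = 2(k - n) a_k = 2(k - 9) a_k. The right side vanishes at k = 9, so the series with the parity of 9 terminates at degree 9.
Standard normalization: leading coefficient of H_n is 2^n, so a_9 = 2^9 = 512. Work downward with a_k = (k+1)(k+2) a_{k+2} / (2(k - n)):
  a_7 = (8)(9)(512) / (2(7 - 9)) = 36864/(-4) = -9216
  a_5 = (6)(7)(-9216) / (2(5 - 9)) = -387072/(-8) = 48384
  a_3 = (4)(5)(48384) / (2(3 - 9)) = 967680/(-12) = -80640
  a_1 = (2)(3)(-80640) / (2(1 - 9)) = -483840/(-16) = 30240
Hence H_9(x) = 512 x^9 - 9216 x^7 + 48384 x^5 - 80640 x^3 + 30240 x.

H_9(x); series = 512 x^9 - 9216 x^7 + 48384 x^5 - 80640 x^3 + 30240 x


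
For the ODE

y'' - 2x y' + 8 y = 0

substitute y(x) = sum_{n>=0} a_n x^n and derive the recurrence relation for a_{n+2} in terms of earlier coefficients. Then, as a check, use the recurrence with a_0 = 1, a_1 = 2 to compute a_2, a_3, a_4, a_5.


Substitute y = sum_n a_n x^n.
y''(x) has coefficient (n+2)(n+1) a_{n+2} at x^n;
-2 x y'(x) has coefficient -2 n a_n at x^n (shift);
8 y(x) has coefficient 8 a_n at x^n.
Matching x^n: (n+2)(n+1) a_{n+2} + (-2n + 8) a_n = 0.
Thus a_{n+2} = (2n - 8) / ((n+1)(n+2)) * a_n.

Check with a_0 = 1, a_1 = 2 (apply the recurrence for n = 0, 1, 2, 3): a_0 = 1, a_1 = 2, a_2 = -4, a_3 = -2, a_4 = 4/3, a_5 = 1/5.

a_(n+2) = (2n - 8) / ((n+1)(n+2)) * a_n; check: a_0 = 1, a_1 = 2, a_2 = -4, a_3 = -2, a_4 = 4/3, a_5 = 1/5


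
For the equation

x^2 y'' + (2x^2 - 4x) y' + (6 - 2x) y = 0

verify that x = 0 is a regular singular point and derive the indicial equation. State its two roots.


Divide by x^2 to reach normal form y'' + P_1(x) y' + P_2(x) y = 0 with P_1(x) = 2 - 4/x and P_2(x) = -2/x + 6/x^2.
x = 0 is a singular point because the y'-coefficient 2 - 4/x has a pole at x = 0 and the y-coefficient -2/x + 6/x^2 has a pole at x = 0.
It is a regular singular point because x P_1(x) = p(x) = 2x - 4 and x^2 P_2(x) = q(x) = 6 - 2x are polynomials, hence analytic at x = 0.
p(0) = -4,  q(0) = 6.
Indicial equation: r(r-1) + p(0) r + q(0) = 0, i.e. r^2 + (p(0) - 1) r + q(0) = 0, i.e. r^2 - 5 r + 6 = 0.
Discriminant: (-5)^2 - 4(6) = 1, so r = (5 ± 1)/2.
Solving: r_1 = 3, r_2 = 2.

indicial: r^2 - 5 r + 6 = 0; roots r_1 = 3, r_2 = 2


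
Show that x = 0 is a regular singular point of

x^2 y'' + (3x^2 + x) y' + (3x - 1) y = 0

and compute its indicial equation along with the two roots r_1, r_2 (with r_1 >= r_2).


Divide by x^2 to reach normal form y'' + P_1(x) y' + P_2(x) y = 0 with P_1(x) = 3 + 1/x and P_2(x) = 3/x - 1/x^2.
x = 0 is a singular point because the y'-coefficient 3 + 1/x has a pole at x = 0 and the y-coefficient 3/x - 1/x^2 has a pole at x = 0.
It is a regular singular point because x P_1(x) = p(x) = 3x + 1 and x^2 P_2(x) = q(x) = 3x - 1 are polynomials, hence analytic at x = 0.
p(0) = 1,  q(0) = -1.
Indicial equation: r(r-1) + p(0) r + q(0) = 0, i.e. r^2 + (p(0) - 1) r + q(0) = 0, i.e. r^2 - 1 = 0.
Discriminant: (0)^2 - 4(-1) = 4, so r = (0 ± 2)/2.
Solving: r_1 = 1, r_2 = -1.

indicial: r^2 - 1 = 0; roots r_1 = 1, r_2 = -1


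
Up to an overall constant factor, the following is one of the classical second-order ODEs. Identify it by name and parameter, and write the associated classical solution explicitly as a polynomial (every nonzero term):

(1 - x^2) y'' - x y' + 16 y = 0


The equation is already in a standard form:  (1 - x^2) y'' - x y' + 16 y = 0.
This matches the Chebyshev equation (1 - x^2) y'' - x y' + n^2 y = 0 (note the -x y' term, not -2x y') with n^2 = 16, so n = 4; the polynomial solution is T_4(x).
With y = sum_k a_k x^k, matching x^k gives (k+2)(k+1) a_{k+2} = (k^2 - n^2) a_k = (k - 4)(k + 4) a_k. The right side vanishes at k = 4, so the series with the parity of 4 terminates at degree 4.
Standard normalization: leading coefficient of T_n is 2^(n-1), so a_4 = 2^3 = 8. Work downward with a_k = (k+1)(k+2) a_{k+2} / ((k - 4)(k + 4)):
  a_2 = (3)(4)(8) / ((2 - 4)(2 + 4)) = 96/(-12) = -8
  a_0 = (1)(2)(-8) / ((0 - 4)(0 + 4)) = -16/(-16) = 1
Hence T_4(x) = 8 x^4 - 8 x^2 + 1.

T_4(x); series = 8 x^4 - 8 x^2 + 1


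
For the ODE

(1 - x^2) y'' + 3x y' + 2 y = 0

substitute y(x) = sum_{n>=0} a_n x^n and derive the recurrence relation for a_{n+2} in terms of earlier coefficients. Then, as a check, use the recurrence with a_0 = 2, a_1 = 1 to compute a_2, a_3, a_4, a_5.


Substitute y = sum_n a_n x^n.
(1 - 1 x^2) y'' contributes (n+2)(n+1) a_{n+2} - n(n-1) a_n at x^n.
3 x y'(x) contributes 3 n a_n at x^n.
2 y(x) contributes 2 a_n at x^n.
Matching x^n: (n+2)(n+1) a_{n+2} + (-n(n-1) + 3 n + 2) a_n = 0.
Thus a_{n+2} = (n(n-1) - 3 n - 2) / ((n+1)(n+2)) * a_n.

Check with a_0 = 2, a_1 = 1 (apply the recurrence for n = 0, 1, 2, 3): a_0 = 2, a_1 = 1, a_2 = -2, a_3 = -5/6, a_4 = 1, a_5 = 5/24.

a_(n+2) = (n(n-1) - 3 n - 2) / ((n+1)(n+2)) * a_n; check: a_0 = 2, a_1 = 1, a_2 = -2, a_3 = -5/6, a_4 = 1, a_5 = 5/24


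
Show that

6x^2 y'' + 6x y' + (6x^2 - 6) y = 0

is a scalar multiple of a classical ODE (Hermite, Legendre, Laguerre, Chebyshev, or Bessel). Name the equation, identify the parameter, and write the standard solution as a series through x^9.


All three coefficients share the factor 6; dividing through by 6 gives  x^2 y'' + x y' + (x^2 - 1) y = 0.
This matches the Bessel equation x^2 y'' + x y' + (x^2 - nu^2) y = 0 with nu^2 = 1, so nu = 1; the solution bounded at x = 0 is J_1(x).
Frobenius at x = 0: indicial roots ±nu; for r = nu the recurrence k(k + 2nu) c_k = -c_{k-2} gives the standard series J_nu(x) = sum_{k>=0} (-1)^k / (k! (k+nu)!) (x/2)^(2k+nu). Evaluate the first 5 terms:
  k = 0: (-1)^0 / (0! * 1! * 2^1) x^1 = 1/(1*1*2) x^1 = (1/2) x^1
  k = 1: (-1)^1 / (1! * 2! * 2^3) x^3 = -1/(1*2*8) x^3 = (-1/16) x^3
  k = 2: (-1)^2 / (2! * 3! * 2^5) x^5 = 1/(2*6*32) x^5 = (1/384) x^5
  k = 3: (-1)^3 / (3! * 4! * 2^7) x^7 = -1/(6*24*128) x^7 = (-1/18432) x^7
  k = 4: (-1)^4 / (4! * 5! * 2^9) x^9 = 1/(24*120*512) x^9 = (1/1474560) x^9
Hence J_1(x) = x^9/1474560 - x^7/18432 + x^5/384 - x^3/16 + x/2 + ....

J_1(x); series = x^9/1474560 - x^7/18432 + x^5/384 - x^3/16 + x/2


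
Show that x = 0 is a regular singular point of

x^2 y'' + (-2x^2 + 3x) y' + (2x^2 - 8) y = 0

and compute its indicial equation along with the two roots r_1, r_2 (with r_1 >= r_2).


Divide by x^2 to reach normal form y'' + P_1(x) y' + P_2(x) y = 0 with P_1(x) = -2 + 3/x and P_2(x) = 2 - 8/x^2.
x = 0 is a singular point because the y'-coefficient -2 + 3/x has a pole at x = 0 and the y-coefficient 2 - 8/x^2 has a pole at x = 0.
It is a regular singular point because x P_1(x) = p(x) = 3 - 2x and x^2 P_2(x) = q(x) = 2x^2 - 8 are polynomials, hence analytic at x = 0.
p(0) = 3,  q(0) = -8.
Indicial equation: r(r-1) + p(0) r + q(0) = 0, i.e. r^2 + (p(0) - 1) r + q(0) = 0, i.e. r^2 + 2 r - 8 = 0.
Discriminant: (2)^2 - 4(-8) = 36, so r = (-2 ± 6)/2.
Solving: r_1 = 2, r_2 = -4.

indicial: r^2 + 2 r - 8 = 0; roots r_1 = 2, r_2 = -4


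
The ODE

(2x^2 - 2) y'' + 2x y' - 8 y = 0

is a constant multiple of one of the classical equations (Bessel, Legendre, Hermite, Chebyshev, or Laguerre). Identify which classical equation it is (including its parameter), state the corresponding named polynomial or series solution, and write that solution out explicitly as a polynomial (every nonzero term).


All three coefficients share the factor -2; dividing through by -2 gives  (1 - x^2) y'' - x y' + 4 y = 0.
This matches the Chebyshev equation (1 - x^2) y'' - x y' + n^2 y = 0 (note the -x y' term, not -2x y') with n^2 = 4, so n = 2; the polynomial solution is T_2(x).
With y = sum_k a_k x^k, matching x^k gives (k+2)(k+1) a_{k+2} = (k^2 - n^2) a_k = (k - 2)(k + 2) a_k. The right side vanishes at k = 2, so the series with the parity of 2 terminates at degree 2.
Standard normalization: leading coefficient of T_n is 2^(n-1), so a_2 = 2^1 = 2. Work downward with a_k = (k+1)(k+2) a_{k+2} / ((k - 2)(k + 2)):
  a_0 = (1)(2)(2) / ((0 - 2)(0 + 2)) = 4/(-4) = -1
Hence T_2(x) = 2 x^2 - 1.

T_2(x); series = 2 x^2 - 1


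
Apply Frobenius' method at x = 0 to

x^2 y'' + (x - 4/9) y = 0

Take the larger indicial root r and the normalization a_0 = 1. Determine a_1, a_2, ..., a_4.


Write in Frobenius form y'' + (p(x)/x) y' + (q(x)/x^2) y = 0:
  p(x) = 0,  q(x) = x - 4/9.
Indicial equation: r(r-1) + (0) r + (-4/9) = 0 -> roots r_1 = 4/3, r_2 = -1/3.
Take r = r_1 = 4/3. Let y(x) = x^r sum_{n>=0} a_n x^n with a_0 = 1.
Substitute y = x^r sum a_n x^n and match x^{r+n}. The recurrence is
  D(n) a_n + 1 a_{n-1} = 0,  where D(n) = (r+n)(r+n-1) + (0)(r+n) + (-4/9).
  a_n = -1 / D(n) * a_{n-1}.
Since the indicial polynomial factors as (r - r_1)(r - r_2), D(n) = (r_1 + n - r_1)(r_1 + n - r_2) = n(n + 5/3).
Evaluating step by step (a_0 = 1):
  n = 1: D(1) = 1(1 + 5/3) = 8/3; numerator = -1(1) = -1; a_1 = (-1)/(8/3) = -3/8
  n = 2: D(2) = 2(2 + 5/3) = 22/3; numerator = -1(-3/8) = 3/8; a_2 = (3/8)/(22/3) = 9/176
  n = 3: D(3) = 3(3 + 5/3) = 14; numerator = -1(9/176) = -9/176; a_3 = (-9/176)/(14) = -9/2464
  n = 4: D(4) = 4(4 + 5/3) = 68/3; numerator = -1(-9/2464) = 9/2464; a_4 = (9/2464)/(68/3) = 27/167552

r = 4/3; a_0 = 1; a_1 = -3/8; a_2 = 9/176; a_3 = -9/2464; a_4 = 27/167552


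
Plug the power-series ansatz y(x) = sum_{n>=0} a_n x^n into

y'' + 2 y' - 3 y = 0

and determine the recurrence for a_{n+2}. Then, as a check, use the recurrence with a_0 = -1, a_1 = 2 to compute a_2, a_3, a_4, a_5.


Substitute y = sum_n a_n x^n.
y''(x) has coefficient (n+2)(n+1) a_{n+2} at x^n;
2 y'(x) has coefficient 2 (n+1) a_{n+1} at x^n;
-3 y(x) has coefficient -3 a_n at x^n.
Matching x^n: (n+2)(n+1) a_{n+2} + 2 (n+1) a_{n+1} - 3 a_n = 0.
Thus a_{n+2} = [-2 (n+1) a_{n+1} + 3 a_n] / ((n+1)(n+2)).

Check with a_0 = -1, a_1 = 2 (apply the recurrence for n = 0, 1, 2, 3): a_0 = -1, a_1 = 2, a_2 = -7/2, a_3 = 10/3, a_4 = -61/24, a_5 = 91/60.

a_(n+2) = [-2 (n+1) a_(n+1) + 3 a_n] / ((n+1)(n+2)); check: a_0 = -1, a_1 = 2, a_2 = -7/2, a_3 = 10/3, a_4 = -61/24, a_5 = 91/60


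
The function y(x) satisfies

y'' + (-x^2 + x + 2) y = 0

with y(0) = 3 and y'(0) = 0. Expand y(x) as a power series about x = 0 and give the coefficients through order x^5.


Ansatz: y(x) = sum_{n>=0} a_n x^n, so y'(x) = sum_{n>=1} n a_n x^(n-1) and y''(x) = sum_{n>=2} n(n-1) a_n x^(n-2).
Substitute into P(x) y'' + Q(x) y' + R(x) y = 0 with P(x) = 1, Q(x) = 0, R(x) = -x^2 + x + 2, and match powers of x.
Initial conditions: a_0 = 3, a_1 = 0.
Setting the coefficient of each power of x to zero and solving order by order (substituting the coefficients already found):
  x^0: 2 a_2 + 2 a_0 = 0  ->  2 a_2 = -2 a_0 = -6  ->  a_2 = -3
  x^1: 6 a_3 + 2 a_1 + a_0 = 0  ->  6 a_3 = -2 a_1 - a_0 = -3  ->  a_3 = -1/2
  x^2: 12 a_4 + 2 a_2 + a_1 - a_0 = 0  ->  12 a_4 = -2 a_2 - a_1 + a_0 = 9  ->  a_4 = 3/4
  x^3: 20 a_5 + 2 a_3 + a_2 - a_1 = 0  ->  20 a_5 = -2 a_3 - a_2 + a_1 = 4  ->  a_5 = 1/5
Truncated series: y(x) = 3 - 3 x^2 - (1/2) x^3 + (3/4) x^4 + (1/5) x^5 + O(x^6).

a_0 = 3; a_1 = 0; a_2 = -3; a_3 = -1/2; a_4 = 3/4; a_5 = 1/5


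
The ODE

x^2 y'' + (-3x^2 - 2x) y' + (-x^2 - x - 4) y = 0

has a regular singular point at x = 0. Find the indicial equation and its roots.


Divide by x^2 to reach normal form y'' + P_1(x) y' + P_2(x) y = 0 with P_1(x) = -3 - 2/x and P_2(x) = -1 - 1/x - 4/x^2.
x = 0 is a singular point because the y'-coefficient -3 - 2/x has a pole at x = 0 and the y-coefficient -1 - 1/x - 4/x^2 has a pole at x = 0.
It is a regular singular point because x P_1(x) = p(x) = -3x - 2 and x^2 P_2(x) = q(x) = -x^2 - x - 4 are polynomials, hence analytic at x = 0.
p(0) = -2,  q(0) = -4.
Indicial equation: r(r-1) + p(0) r + q(0) = 0, i.e. r^2 + (p(0) - 1) r + q(0) = 0, i.e. r^2 - 3 r - 4 = 0.
Discriminant: (-3)^2 - 4(-4) = 25, so r = (3 ± 5)/2.
Solving: r_1 = 4, r_2 = -1.

indicial: r^2 - 3 r - 4 = 0; roots r_1 = 4, r_2 = -1


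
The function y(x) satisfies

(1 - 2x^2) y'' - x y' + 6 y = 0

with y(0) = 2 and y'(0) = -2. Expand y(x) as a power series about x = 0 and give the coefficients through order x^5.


Ansatz: y(x) = sum_{n>=0} a_n x^n, so y'(x) = sum_{n>=1} n a_n x^(n-1) and y''(x) = sum_{n>=2} n(n-1) a_n x^(n-2).
Substitute into P(x) y'' + Q(x) y' + R(x) y = 0 with P(x) = 1 - 2x^2, Q(x) = -x, R(x) = 6, and match powers of x.
Initial conditions: a_0 = 2, a_1 = -2.
Setting the coefficient of each power of x to zero and solving order by order (substituting the coefficients already found):
  x^0: 2 a_2 + 6 a_0 = 0  ->  2 a_2 = -6 a_0 = -12  ->  a_2 = -6
  x^1: 6 a_3 + 5 a_1 = 0  ->  6 a_3 = -5 a_1 = 10  ->  a_3 = 5/3
  x^2: 12 a_4 = 0  ->  a_4 = 0
  x^3: 20 a_5 - 9 a_3 = 0  ->  20 a_5 = 9 a_3 = 15  ->  a_5 = 3/4
Truncated series: y(x) = 2 - 2 x - 6 x^2 + (5/3) x^3 + (3/4) x^5 + O(x^6).

a_0 = 2; a_1 = -2; a_2 = -6; a_3 = 5/3; a_4 = 0; a_5 = 3/4


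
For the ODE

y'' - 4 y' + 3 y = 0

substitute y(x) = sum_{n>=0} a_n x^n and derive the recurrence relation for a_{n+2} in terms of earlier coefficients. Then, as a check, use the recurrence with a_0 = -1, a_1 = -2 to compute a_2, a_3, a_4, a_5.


Substitute y = sum_n a_n x^n.
y''(x) has coefficient (n+2)(n+1) a_{n+2} at x^n;
-4 y'(x) has coefficient -4 (n+1) a_{n+1} at x^n;
3 y(x) has coefficient 3 a_n at x^n.
Matching x^n: (n+2)(n+1) a_{n+2} - 4 (n+1) a_{n+1} + 3 a_n = 0.
Thus a_{n+2} = [4 (n+1) a_{n+1} - 3 a_n] / ((n+1)(n+2)).

Check with a_0 = -1, a_1 = -2 (apply the recurrence for n = 0, 1, 2, 3): a_0 = -1, a_1 = -2, a_2 = -5/2, a_3 = -7/3, a_4 = -41/24, a_5 = -61/60.

a_(n+2) = [4 (n+1) a_(n+1) - 3 a_n] / ((n+1)(n+2)); check: a_0 = -1, a_1 = -2, a_2 = -5/2, a_3 = -7/3, a_4 = -41/24, a_5 = -61/60


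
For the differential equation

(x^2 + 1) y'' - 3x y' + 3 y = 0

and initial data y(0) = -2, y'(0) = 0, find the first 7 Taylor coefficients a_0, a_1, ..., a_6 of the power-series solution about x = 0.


Ansatz: y(x) = sum_{n>=0} a_n x^n, so y'(x) = sum_{n>=1} n a_n x^(n-1) and y''(x) = sum_{n>=2} n(n-1) a_n x^(n-2).
Substitute into P(x) y'' + Q(x) y' + R(x) y = 0 with P(x) = x^2 + 1, Q(x) = -3x, R(x) = 3, and match powers of x.
Initial conditions: a_0 = -2, a_1 = 0.
Setting the coefficient of each power of x to zero and solving order by order (substituting the coefficients already found):
  x^0: 2 a_2 + 3 a_0 = 0  ->  2 a_2 = -3 a_0 = 6  ->  a_2 = 3
  x^1: 6 a_3 = 0  ->  a_3 = 0
  x^2: 12 a_4 - a_2 = 0  ->  12 a_4 = a_2 = 3  ->  a_4 = 1/4
  x^3: 20 a_5 = 0  ->  a_5 = 0
  x^4: 30 a_6 + 3 a_4 = 0  ->  30 a_6 = -3 a_4 = -3/4  ->  a_6 = -1/40
Truncated series: y(x) = -2 + 3 x^2 + (1/4) x^4 - (1/40) x^6 + O(x^7).

a_0 = -2; a_1 = 0; a_2 = 3; a_3 = 0; a_4 = 1/4; a_5 = 0; a_6 = -1/40


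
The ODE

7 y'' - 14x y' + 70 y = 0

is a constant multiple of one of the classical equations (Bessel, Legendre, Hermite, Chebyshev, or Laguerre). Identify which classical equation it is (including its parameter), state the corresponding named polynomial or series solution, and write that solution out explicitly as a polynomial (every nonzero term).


All three coefficients share the factor 7; dividing through by 7 gives  y'' - 2x y' + 10 y = 0.
This matches the Hermite equation y'' - 2x y' + 2n y = 0 with 2n = 10, so n = 5; the polynomial solution is H_5(x).
With y = sum_k a_k x^k, matching x^k gives (k+2)(k+1) a_{k+2} = 2(k - n) a_k = 2(k - 5) a_k. The right side vanishes at k = 5, so the series with the parity of 5 terminates at degree 5.
Standard normalization: leading coefficient of H_n is 2^n, so a_5 = 2^5 = 32. Work downward with a_k = (k+1)(k+2) a_{k+2} / (2(k - n)):
  a_3 = (4)(5)(32) / (2(3 - 5)) = 640/(-4) = -160
  a_1 = (2)(3)(-160) / (2(1 - 5)) = -960/(-8) = 120
Hence H_5(x) = 32 x^5 - 160 x^3 + 120 x.

H_5(x); series = 32 x^5 - 160 x^3 + 120 x


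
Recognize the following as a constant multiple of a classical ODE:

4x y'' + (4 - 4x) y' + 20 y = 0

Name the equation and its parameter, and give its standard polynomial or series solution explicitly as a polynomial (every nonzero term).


All three coefficients share the factor 4; dividing through by 4 gives  x y'' + (1 - x) y' + 5 y = 0.
This matches the Laguerre equation x y'' + (1 - x) y' + n y = 0 with n = 5; the polynomial solution is L_5(x).
With y = sum_k a_k x^k, matching x^k gives (k+1)k a_{k+1} + (k+1) a_{k+1} - k a_k + n a_k = 0, i.e. (k+1)^2 a_{k+1} = (k - n) a_k = (k - 5) a_k. The right side vanishes at k = 5, so the series terminates at degree 5.
Standard normalization L_n(0) = 1 gives a_0 = 1. Work upward with a_{k+1} = (k - 5) a_k / (k+1)^2:
  a_1 = (0 - 5)(1) / 1^2 = -5/1 = -5
  a_2 = (1 - 5)(-5) / 2^2 = 20/4 = 5
  a_3 = (2 - 5)(5) / 3^2 = -15/9 = -5/3
  a_4 = (3 - 5)(-5/3) / 4^2 = (10/3)/16 = 5/24
  a_5 = (4 - 5)(5/24) / 5^2 = (-5/24)/25 = -1/120
Hence L_5(x) = -x^5/120 + 5 x^4/24 - 5 x^3/3 + 5 x^2 - 5 x + 1.

L_5(x); series = -x^5/120 + 5 x^4/24 - 5 x^3/3 + 5 x^2 - 5 x + 1


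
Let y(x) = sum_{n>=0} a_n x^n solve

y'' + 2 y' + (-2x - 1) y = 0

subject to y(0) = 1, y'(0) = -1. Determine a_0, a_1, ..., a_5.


Ansatz: y(x) = sum_{n>=0} a_n x^n, so y'(x) = sum_{n>=1} n a_n x^(n-1) and y''(x) = sum_{n>=2} n(n-1) a_n x^(n-2).
Substitute into P(x) y'' + Q(x) y' + R(x) y = 0 with P(x) = 1, Q(x) = 2, R(x) = -2x - 1, and match powers of x.
Initial conditions: a_0 = 1, a_1 = -1.
Setting the coefficient of each power of x to zero and solving order by order (substituting the coefficients already found):
  x^0: 2 a_2 + 2 a_1 - a_0 = 0  ->  2 a_2 = -2 a_1 + a_0 = 3  ->  a_2 = 3/2
  x^1: 6 a_3 + 4 a_2 - a_1 - 2 a_0 = 0  ->  6 a_3 = -4 a_2 + a_1 + 2 a_0 = -5  ->  a_3 = -5/6
  x^2: 12 a_4 + 6 a_3 - a_2 - 2 a_1 = 0  ->  12 a_4 = -6 a_3 + a_2 + 2 a_1 = 9/2  ->  a_4 = 3/8
  x^3: 20 a_5 + 8 a_4 - a_3 - 2 a_2 = 0  ->  20 a_5 = -8 a_4 + a_3 + 2 a_2 = -5/6  ->  a_5 = -1/24
Truncated series: y(x) = 1 - x + (3/2) x^2 - (5/6) x^3 + (3/8) x^4 - (1/24) x^5 + O(x^6).

a_0 = 1; a_1 = -1; a_2 = 3/2; a_3 = -5/6; a_4 = 3/8; a_5 = -1/24


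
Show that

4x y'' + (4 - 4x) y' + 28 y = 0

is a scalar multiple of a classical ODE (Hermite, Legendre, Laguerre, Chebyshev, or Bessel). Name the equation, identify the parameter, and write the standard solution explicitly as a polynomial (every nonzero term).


All three coefficients share the factor 4; dividing through by 4 gives  x y'' + (1 - x) y' + 7 y = 0.
This matches the Laguerre equation x y'' + (1 - x) y' + n y = 0 with n = 7; the polynomial solution is L_7(x).
With y = sum_k a_k x^k, matching x^k gives (k+1)k a_{k+1} + (k+1) a_{k+1} - k a_k + n a_k = 0, i.e. (k+1)^2 a_{k+1} = (k - n) a_k = (k - 7) a_k. The right side vanishes at k = 7, so the series terminates at degree 7.
Standard normalization L_n(0) = 1 gives a_0 = 1. Work upward with a_{k+1} = (k - 7) a_k / (k+1)^2:
  a_1 = (0 - 7)(1) / 1^2 = -7/1 = -7
  a_2 = (1 - 7)(-7) / 2^2 = 42/4 = 21/2
  a_3 = (2 - 7)(21/2) / 3^2 = (-105/2)/9 = -35/6
  a_4 = (3 - 7)(-35/6) / 4^2 = (70/3)/16 = 35/24
  a_5 = (4 - 7)(35/24) / 5^2 = (-35/8)/25 = -7/40
  a_6 = (5 - 7)(-7/40) / 6^2 = (7/20)/36 = 7/720
  a_7 = (6 - 7)(7/720) / 7^2 = (-7/720)/49 = -1/5040
Hence L_7(x) = -x^7/5040 + 7 x^6/720 - 7 x^5/40 + 35 x^4/24 - 35 x^3/6 + 21 x^2/2 - 7 x + 1.

L_7(x); series = -x^7/5040 + 7 x^6/720 - 7 x^5/40 + 35 x^4/24 - 35 x^3/6 + 21 x^2/2 - 7 x + 1


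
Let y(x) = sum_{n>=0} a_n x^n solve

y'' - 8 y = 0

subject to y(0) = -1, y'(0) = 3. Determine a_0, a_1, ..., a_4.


Ansatz: y(x) = sum_{n>=0} a_n x^n, so y'(x) = sum_{n>=1} n a_n x^(n-1) and y''(x) = sum_{n>=2} n(n-1) a_n x^(n-2).
Substitute into P(x) y'' + Q(x) y' + R(x) y = 0 with P(x) = 1, Q(x) = 0, R(x) = -8, and match powers of x.
Initial conditions: a_0 = -1, a_1 = 3.
Setting the coefficient of each power of x to zero and solving order by order (substituting the coefficients already found):
  x^0: 2 a_2 - 8 a_0 = 0  ->  2 a_2 = 8 a_0 = -8  ->  a_2 = -4
  x^1: 6 a_3 - 8 a_1 = 0  ->  6 a_3 = 8 a_1 = 24  ->  a_3 = 4
  x^2: 12 a_4 - 8 a_2 = 0  ->  12 a_4 = 8 a_2 = -32  ->  a_4 = -8/3
Truncated series: y(x) = -1 + 3 x - 4 x^2 + 4 x^3 - (8/3) x^4 + O(x^5).

a_0 = -1; a_1 = 3; a_2 = -4; a_3 = 4; a_4 = -8/3


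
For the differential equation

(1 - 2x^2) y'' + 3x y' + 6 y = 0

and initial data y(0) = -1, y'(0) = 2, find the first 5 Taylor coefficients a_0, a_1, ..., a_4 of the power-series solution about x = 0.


Ansatz: y(x) = sum_{n>=0} a_n x^n, so y'(x) = sum_{n>=1} n a_n x^(n-1) and y''(x) = sum_{n>=2} n(n-1) a_n x^(n-2).
Substitute into P(x) y'' + Q(x) y' + R(x) y = 0 with P(x) = 1 - 2x^2, Q(x) = 3x, R(x) = 6, and match powers of x.
Initial conditions: a_0 = -1, a_1 = 2.
Setting the coefficient of each power of x to zero and solving order by order (substituting the coefficients already found):
  x^0: 2 a_2 + 6 a_0 = 0  ->  2 a_2 = -6 a_0 = 6  ->  a_2 = 3
  x^1: 6 a_3 + 9 a_1 = 0  ->  6 a_3 = -9 a_1 = -18  ->  a_3 = -3
  x^2: 12 a_4 + 8 a_2 = 0  ->  12 a_4 = -8 a_2 = -24  ->  a_4 = -2
Truncated series: y(x) = -1 + 2 x + 3 x^2 - 3 x^3 - 2 x^4 + O(x^5).

a_0 = -1; a_1 = 2; a_2 = 3; a_3 = -3; a_4 = -2


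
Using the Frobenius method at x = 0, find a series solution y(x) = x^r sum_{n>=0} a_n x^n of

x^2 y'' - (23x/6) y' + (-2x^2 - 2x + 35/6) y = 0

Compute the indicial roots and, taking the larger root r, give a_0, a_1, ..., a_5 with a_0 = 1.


Write in Frobenius form y'' + (p(x)/x) y' + (q(x)/x^2) y = 0:
  p(x) = -23/6,  q(x) = -2x^2 - 2x + 35/6.
Indicial equation: r(r-1) + (-23/6) r + (35/6) = 0 -> roots r_1 = 5/2, r_2 = 7/3.
Take r = r_1 = 5/2. Let y(x) = x^r sum_{n>=0} a_n x^n with a_0 = 1.
Substitute y = x^r sum a_n x^n and match x^{r+n}. The recurrence is
  D(n) a_n - 2 a_{n-1} - 2 a_{n-2} = 0,  where D(n) = (r+n)(r+n-1) + (-23/6)(r+n) + (35/6).
  a_n = [2 a_{n-1} + 2 a_{n-2}] / D(n).
Since the indicial polynomial factors as (r - r_1)(r - r_2), D(n) = (r_1 + n - r_1)(r_1 + n - r_2) = n(n + 1/6).
Evaluating step by step (a_0 = 1):
  n = 1: D(1) = 1(1 + 1/6) = 7/6; numerator = 2(1) = 2; a_1 = (2)/(7/6) = 12/7
  n = 2: D(2) = 2(2 + 1/6) = 13/3; numerator = 2(12/7) + 2(1) = 38/7; a_2 = (38/7)/(13/3) = 114/91
  n = 3: D(3) = 3(3 + 1/6) = 19/2; numerator = 2(114/91) + 2(12/7) = 540/91; a_3 = (540/91)/(19/2) = 1080/1729
  n = 4: D(4) = 4(4 + 1/6) = 50/3; numerator = 2(1080/1729) + 2(114/91) = 6492/1729; a_4 = (6492/1729)/(50/3) = 9738/43225
  n = 5: D(5) = 5(5 + 1/6) = 155/6; numerator = 2(9738/43225) + 2(1080/1729) = 5652/3325; a_5 = (5652/3325)/(155/6) = 33912/515375

r = 5/2; a_0 = 1; a_1 = 12/7; a_2 = 114/91; a_3 = 1080/1729; a_4 = 9738/43225; a_5 = 33912/515375


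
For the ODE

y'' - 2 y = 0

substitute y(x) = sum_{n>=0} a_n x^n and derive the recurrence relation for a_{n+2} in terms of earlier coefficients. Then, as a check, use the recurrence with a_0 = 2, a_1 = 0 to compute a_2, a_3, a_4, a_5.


Substitute y = sum_n a_n x^n into y'' + (const) y = 0.
y''(x) = sum_{n>=0} (n+2)(n+1) a_{n+2} x^n.
The ODE becomes sum_n [(n+2)(n+1) a_{n+2} - 2 a_n] x^n = 0.
Setting each coefficient to zero gives the recurrence:
  (n+2)(n+1) a_{n+2} - 2 a_n = 0,
  a_{n+2} = 2 / ((n+1)(n+2)) a_n.

Check with a_0 = 2, a_1 = 0 (apply the recurrence for n = 0, 1, 2, 3): a_0 = 2, a_1 = 0, a_2 = 2, a_3 = 0, a_4 = 1/3, a_5 = 0.

a_{n+2} = 2/((n+1)(n+2)) * a_n; check: a_0 = 2, a_1 = 0, a_2 = 2, a_3 = 0, a_4 = 1/3, a_5 = 0


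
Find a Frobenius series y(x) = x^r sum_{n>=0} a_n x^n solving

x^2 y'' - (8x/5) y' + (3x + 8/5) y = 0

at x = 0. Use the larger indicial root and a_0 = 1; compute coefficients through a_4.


Write in Frobenius form y'' + (p(x)/x) y' + (q(x)/x^2) y = 0:
  p(x) = -8/5,  q(x) = 3x + 8/5.
Indicial equation: r(r-1) + (-8/5) r + (8/5) = 0 -> roots r_1 = 8/5, r_2 = 1.
Take r = r_1 = 8/5. Let y(x) = x^r sum_{n>=0} a_n x^n with a_0 = 1.
Substitute y = x^r sum a_n x^n and match x^{r+n}. The recurrence is
  D(n) a_n + 3 a_{n-1} = 0,  where D(n) = (r+n)(r+n-1) + (-8/5)(r+n) + (8/5).
  a_n = -3 / D(n) * a_{n-1}.
Since the indicial polynomial factors as (r - r_1)(r - r_2), D(n) = (r_1 + n - r_1)(r_1 + n - r_2) = n(n + 3/5).
Evaluating step by step (a_0 = 1):
  n = 1: D(1) = 1(1 + 3/5) = 8/5; numerator = -3(1) = -3; a_1 = (-3)/(8/5) = -15/8
  n = 2: D(2) = 2(2 + 3/5) = 26/5; numerator = -3(-15/8) = 45/8; a_2 = (45/8)/(26/5) = 225/208
  n = 3: D(3) = 3(3 + 3/5) = 54/5; numerator = -3(225/208) = -675/208; a_3 = (-675/208)/(54/5) = -125/416
  n = 4: D(4) = 4(4 + 3/5) = 92/5; numerator = -3(-125/416) = 375/416; a_4 = (375/416)/(92/5) = 1875/38272

r = 8/5; a_0 = 1; a_1 = -15/8; a_2 = 225/208; a_3 = -125/416; a_4 = 1875/38272


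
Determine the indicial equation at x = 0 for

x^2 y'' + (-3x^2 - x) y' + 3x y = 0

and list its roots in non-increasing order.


Divide by x^2 to reach normal form y'' + P_1(x) y' + P_2(x) y = 0 with P_1(x) = -3 - 1/x and P_2(x) = 3/x.
x = 0 is a singular point because the y'-coefficient -3 - 1/x has a pole at x = 0 and the y-coefficient 3/x has a pole at x = 0.
It is a regular singular point because x P_1(x) = p(x) = -3x - 1 and x^2 P_2(x) = q(x) = 3x are polynomials, hence analytic at x = 0.
p(0) = -1,  q(0) = 0.
Indicial equation: r(r-1) + p(0) r + q(0) = 0, i.e. r^2 + (p(0) - 1) r + q(0) = 0, i.e. r^2 - 2 r = 0.
Discriminant: (-2)^2 - 4(0) = 4, so r = (2 ± 2)/2.
Solving: r_1 = 2, r_2 = 0.

indicial: r^2 - 2 r = 0; roots r_1 = 2, r_2 = 0


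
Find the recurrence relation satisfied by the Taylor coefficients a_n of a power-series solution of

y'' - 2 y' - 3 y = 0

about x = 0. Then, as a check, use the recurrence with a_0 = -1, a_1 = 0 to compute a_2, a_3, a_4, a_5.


Substitute y = sum_n a_n x^n.
y''(x) has coefficient (n+2)(n+1) a_{n+2} at x^n;
-2 y'(x) has coefficient -2 (n+1) a_{n+1} at x^n;
-3 y(x) has coefficient -3 a_n at x^n.
Matching x^n: (n+2)(n+1) a_{n+2} - 2 (n+1) a_{n+1} - 3 a_n = 0.
Thus a_{n+2} = [2 (n+1) a_{n+1} + 3 a_n] / ((n+1)(n+2)).

Check with a_0 = -1, a_1 = 0 (apply the recurrence for n = 0, 1, 2, 3): a_0 = -1, a_1 = 0, a_2 = -3/2, a_3 = -1, a_4 = -7/8, a_5 = -1/2.

a_(n+2) = [2 (n+1) a_(n+1) + 3 a_n] / ((n+1)(n+2)); check: a_0 = -1, a_1 = 0, a_2 = -3/2, a_3 = -1, a_4 = -7/8, a_5 = -1/2


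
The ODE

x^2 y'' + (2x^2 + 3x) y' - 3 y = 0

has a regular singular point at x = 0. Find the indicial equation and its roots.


Divide by x^2 to reach normal form y'' + P_1(x) y' + P_2(x) y = 0 with P_1(x) = 2 + 3/x and P_2(x) = -3/x^2.
x = 0 is a singular point because the y'-coefficient 2 + 3/x has a pole at x = 0 and the y-coefficient -3/x^2 has a pole at x = 0.
It is a regular singular point because x P_1(x) = p(x) = 2x + 3 and x^2 P_2(x) = q(x) = -3 are polynomials, hence analytic at x = 0.
p(0) = 3,  q(0) = -3.
Indicial equation: r(r-1) + p(0) r + q(0) = 0, i.e. r^2 + (p(0) - 1) r + q(0) = 0, i.e. r^2 + 2 r - 3 = 0.
Discriminant: (2)^2 - 4(-3) = 16, so r = (-2 ± 4)/2.
Solving: r_1 = 1, r_2 = -3.

indicial: r^2 + 2 r - 3 = 0; roots r_1 = 1, r_2 = -3


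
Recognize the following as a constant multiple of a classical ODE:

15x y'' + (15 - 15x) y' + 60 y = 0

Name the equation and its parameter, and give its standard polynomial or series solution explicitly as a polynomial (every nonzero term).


All three coefficients share the factor 15; dividing through by 15 gives  x y'' + (1 - x) y' + 4 y = 0.
This matches the Laguerre equation x y'' + (1 - x) y' + n y = 0 with n = 4; the polynomial solution is L_4(x).
With y = sum_k a_k x^k, matching x^k gives (k+1)k a_{k+1} + (k+1) a_{k+1} - k a_k + n a_k = 0, i.e. (k+1)^2 a_{k+1} = (k - n) a_k = (k - 4) a_k. The right side vanishes at k = 4, so the series terminates at degree 4.
Standard normalization L_n(0) = 1 gives a_0 = 1. Work upward with a_{k+1} = (k - 4) a_k / (k+1)^2:
  a_1 = (0 - 4)(1) / 1^2 = -4/1 = -4
  a_2 = (1 - 4)(-4) / 2^2 = 12/4 = 3
  a_3 = (2 - 4)(3) / 3^2 = -6/9 = -2/3
  a_4 = (3 - 4)(-2/3) / 4^2 = (2/3)/16 = 1/24
Hence L_4(x) = x^4/24 - 2 x^3/3 + 3 x^2 - 4 x + 1.

L_4(x); series = x^4/24 - 2 x^3/3 + 3 x^2 - 4 x + 1


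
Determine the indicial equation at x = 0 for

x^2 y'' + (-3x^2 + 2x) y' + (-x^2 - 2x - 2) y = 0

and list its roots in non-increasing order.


Divide by x^2 to reach normal form y'' + P_1(x) y' + P_2(x) y = 0 with P_1(x) = -3 + 2/x and P_2(x) = -1 - 2/x - 2/x^2.
x = 0 is a singular point because the y'-coefficient -3 + 2/x has a pole at x = 0 and the y-coefficient -1 - 2/x - 2/x^2 has a pole at x = 0.
It is a regular singular point because x P_1(x) = p(x) = 2 - 3x and x^2 P_2(x) = q(x) = -x^2 - 2x - 2 are polynomials, hence analytic at x = 0.
p(0) = 2,  q(0) = -2.
Indicial equation: r(r-1) + p(0) r + q(0) = 0, i.e. r^2 + (p(0) - 1) r + q(0) = 0, i.e. r^2 + 1 r - 2 = 0.
Discriminant: (1)^2 - 4(-2) = 9, so r = (-1 ± 3)/2.
Solving: r_1 = 1, r_2 = -2.

indicial: r^2 + 1 r - 2 = 0; roots r_1 = 1, r_2 = -2
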